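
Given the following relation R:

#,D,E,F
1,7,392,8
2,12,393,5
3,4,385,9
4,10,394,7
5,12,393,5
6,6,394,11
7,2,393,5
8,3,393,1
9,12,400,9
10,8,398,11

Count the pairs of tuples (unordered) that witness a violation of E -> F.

4

E=393: violating pairs (2,8), (5,8), (7,8) — 3 pairs.
E=394: violating pairs (4,6) — 1 pair.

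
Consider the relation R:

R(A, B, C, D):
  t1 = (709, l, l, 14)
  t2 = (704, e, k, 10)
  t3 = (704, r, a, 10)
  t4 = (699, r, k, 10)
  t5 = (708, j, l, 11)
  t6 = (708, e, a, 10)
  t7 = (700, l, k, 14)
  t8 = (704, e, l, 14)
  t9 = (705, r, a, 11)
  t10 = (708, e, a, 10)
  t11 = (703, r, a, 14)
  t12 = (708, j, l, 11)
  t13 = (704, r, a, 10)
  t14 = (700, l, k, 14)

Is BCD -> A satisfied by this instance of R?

(B=l, C=l, D=14): row 1 → A = 709 ✓
(B=e, C=k, D=10): row 2 → A = 704 ✓
(B=r, C=a, D=10): rows 3, 13 → A = 704, 704 ✓
(B=r, C=k, D=10): row 4 → A = 699 ✓
(B=j, C=l, D=11): rows 5, 12 → A = 708, 708 ✓
(B=e, C=a, D=10): rows 6, 10 → A = 708, 708 ✓
(B=l, C=k, D=14): rows 7, 14 → A = 700, 700 ✓
(B=e, C=l, D=14): row 8 → A = 704 ✓
(B=r, C=a, D=11): row 9 → A = 705 ✓
(B=r, C=a, D=14): row 11 → A = 703 ✓
Every BCD value is associated with a single A value, so BCD -> A holds.

Yes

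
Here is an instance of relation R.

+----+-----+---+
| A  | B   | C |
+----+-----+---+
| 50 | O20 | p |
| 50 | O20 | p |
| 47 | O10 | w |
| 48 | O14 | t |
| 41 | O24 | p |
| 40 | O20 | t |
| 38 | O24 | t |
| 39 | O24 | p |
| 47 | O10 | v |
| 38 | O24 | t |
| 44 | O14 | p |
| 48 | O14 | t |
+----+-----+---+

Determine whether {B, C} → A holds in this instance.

No

(B=O20, C=p): 2 rows → A = 50, 50 ✓
(B=O10, C=w): 1 row → A = 47 ✓
(B=O14, C=t): 2 rows → A = 48, 48 ✓
(B=O24, C=p): 2 rows → A takes values {41, 39} — violation
(B=O20, C=t): 1 row → A = 40 ✓
(B=O24, C=t): 2 rows → A = 38, 38 ✓
(B=O10, C=v): 1 row → A = 47 ✓
(B=O14, C=p): 1 row → A = 44 ✓
Two rows agree on {B, C} but differ on A, so {B, C} → A does not hold.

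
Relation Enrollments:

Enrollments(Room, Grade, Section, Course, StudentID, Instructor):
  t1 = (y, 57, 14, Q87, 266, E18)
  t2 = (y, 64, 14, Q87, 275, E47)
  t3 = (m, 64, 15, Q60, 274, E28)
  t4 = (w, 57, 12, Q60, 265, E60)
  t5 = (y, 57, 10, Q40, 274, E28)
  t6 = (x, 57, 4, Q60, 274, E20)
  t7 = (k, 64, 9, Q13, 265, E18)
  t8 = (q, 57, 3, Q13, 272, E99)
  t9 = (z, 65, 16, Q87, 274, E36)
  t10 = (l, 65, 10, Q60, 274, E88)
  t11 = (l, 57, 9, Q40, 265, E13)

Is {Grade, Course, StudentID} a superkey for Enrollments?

All 11 rows have distinct {Grade, Course, StudentID} values, so {Grade, Course, StudentID} → (all attributes) holds and {Grade, Course, StudentID} is a superkey.

Yes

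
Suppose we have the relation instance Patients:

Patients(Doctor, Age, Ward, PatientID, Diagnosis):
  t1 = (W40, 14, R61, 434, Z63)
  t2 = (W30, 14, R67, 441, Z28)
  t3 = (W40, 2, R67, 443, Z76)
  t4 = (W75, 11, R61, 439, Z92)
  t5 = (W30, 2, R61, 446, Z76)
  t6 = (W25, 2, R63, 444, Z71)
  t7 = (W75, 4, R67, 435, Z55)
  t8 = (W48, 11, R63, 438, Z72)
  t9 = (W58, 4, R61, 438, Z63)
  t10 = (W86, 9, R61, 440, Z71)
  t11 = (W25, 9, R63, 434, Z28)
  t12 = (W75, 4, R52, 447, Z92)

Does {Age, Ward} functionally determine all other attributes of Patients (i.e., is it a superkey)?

Yes

All 12 rows have distinct {Age, Ward} values, so {Age, Ward} → (all attributes) holds and {Age, Ward} is a superkey.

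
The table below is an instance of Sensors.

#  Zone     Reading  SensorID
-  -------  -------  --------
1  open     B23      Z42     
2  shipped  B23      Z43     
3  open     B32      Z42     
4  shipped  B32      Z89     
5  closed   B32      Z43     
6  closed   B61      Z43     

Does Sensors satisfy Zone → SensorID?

No

Zone=open: rows 1, 3 → SensorID = Z42, Z42 ✓
Zone=shipped: rows 2, 4 → SensorID takes values {Z43, Z89} — violation
Zone=closed: rows 5, 6 → SensorID = Z43, Z43 ✓
Two rows agree on Zone but differ on SensorID, so Zone → SensorID does not hold.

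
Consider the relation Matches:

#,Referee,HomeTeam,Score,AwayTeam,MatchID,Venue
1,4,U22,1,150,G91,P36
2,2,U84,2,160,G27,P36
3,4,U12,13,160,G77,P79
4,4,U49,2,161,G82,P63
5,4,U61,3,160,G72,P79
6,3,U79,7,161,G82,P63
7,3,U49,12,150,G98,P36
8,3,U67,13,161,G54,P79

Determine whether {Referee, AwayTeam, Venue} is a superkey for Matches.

Rows 3 and 5 have the same {Referee, AwayTeam, Venue} value (Referee=4, AwayTeam=160, Venue=P79) but are distinct tuples, so {Referee, AwayTeam, Venue} does not determine every attribute — not a superkey.

No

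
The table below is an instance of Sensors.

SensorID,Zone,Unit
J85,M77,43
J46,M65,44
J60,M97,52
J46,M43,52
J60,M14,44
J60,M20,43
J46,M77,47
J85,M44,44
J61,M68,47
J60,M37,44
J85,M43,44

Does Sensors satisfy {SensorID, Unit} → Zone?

No

(SensorID=J85, Unit=43): 1 row → Zone = M77 ✓
(SensorID=J46, Unit=44): 1 row → Zone = M65 ✓
(SensorID=J60, Unit=52): 1 row → Zone = M97 ✓
(SensorID=J46, Unit=52): 1 row → Zone = M43 ✓
(SensorID=J60, Unit=44): 2 rows → Zone takes values {M14, M37} — violation
(SensorID=J60, Unit=43): 1 row → Zone = M20 ✓
(SensorID=J46, Unit=47): 1 row → Zone = M77 ✓
(SensorID=J85, Unit=44): 2 rows → Zone takes values {M44, M43} — violation
(SensorID=J61, Unit=47): 1 row → Zone = M68 ✓
Two rows agree on {SensorID, Unit} but differ on Zone, so {SensorID, Unit} → Zone does not hold.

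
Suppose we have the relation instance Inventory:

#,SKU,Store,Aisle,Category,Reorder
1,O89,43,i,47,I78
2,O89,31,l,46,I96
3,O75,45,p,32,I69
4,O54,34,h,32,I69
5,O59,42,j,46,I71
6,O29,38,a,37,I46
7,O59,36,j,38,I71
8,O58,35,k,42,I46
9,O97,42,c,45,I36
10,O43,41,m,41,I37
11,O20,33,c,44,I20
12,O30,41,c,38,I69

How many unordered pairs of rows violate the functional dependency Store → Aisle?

2

Store=42: violating pairs (5,9) — 1 pair.
Store=41: violating pairs (10,12) — 1 pair.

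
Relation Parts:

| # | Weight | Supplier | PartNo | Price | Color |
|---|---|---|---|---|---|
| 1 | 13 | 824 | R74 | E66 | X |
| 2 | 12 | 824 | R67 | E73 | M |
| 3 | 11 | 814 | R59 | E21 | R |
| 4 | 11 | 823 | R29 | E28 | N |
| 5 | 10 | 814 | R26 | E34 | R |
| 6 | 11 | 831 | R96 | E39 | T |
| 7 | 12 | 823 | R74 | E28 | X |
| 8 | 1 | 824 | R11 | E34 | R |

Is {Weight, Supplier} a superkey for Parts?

Yes

All 8 rows have distinct {Weight, Supplier} values, so {Weight, Supplier} → (all attributes) holds and {Weight, Supplier} is a superkey.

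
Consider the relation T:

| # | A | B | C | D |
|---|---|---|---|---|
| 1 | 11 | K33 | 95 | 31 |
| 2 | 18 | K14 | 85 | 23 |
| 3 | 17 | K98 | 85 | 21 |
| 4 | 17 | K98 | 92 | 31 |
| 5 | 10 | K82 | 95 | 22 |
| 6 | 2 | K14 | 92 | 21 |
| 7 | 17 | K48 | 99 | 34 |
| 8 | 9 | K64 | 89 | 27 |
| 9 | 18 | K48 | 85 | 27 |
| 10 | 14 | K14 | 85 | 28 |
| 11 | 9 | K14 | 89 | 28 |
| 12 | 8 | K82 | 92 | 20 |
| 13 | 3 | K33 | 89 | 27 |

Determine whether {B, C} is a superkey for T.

No

Rows 2 and 10 have the same {B, C} value (B=K14, C=85) but are distinct tuples, so {B, C} does not determine every attribute — not a superkey.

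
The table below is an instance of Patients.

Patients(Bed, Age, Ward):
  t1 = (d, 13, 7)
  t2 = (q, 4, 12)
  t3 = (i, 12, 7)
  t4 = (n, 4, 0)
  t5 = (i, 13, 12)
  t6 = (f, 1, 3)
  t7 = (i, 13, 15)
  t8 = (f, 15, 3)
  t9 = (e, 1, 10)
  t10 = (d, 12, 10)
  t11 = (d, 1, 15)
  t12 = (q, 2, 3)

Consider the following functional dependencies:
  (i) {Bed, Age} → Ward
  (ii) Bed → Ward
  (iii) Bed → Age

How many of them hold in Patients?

(i) {Bed, Age} → Ward: (Bed=i, Age=13): rows 5, 7 → Ward takes values {12, 15} — violation — fails.
(ii) Bed → Ward: Bed=d: rows 1, 10, 11 → Ward takes values {7, 10, 15} — violation; Bed=q: rows 2, 12 → Ward takes values {12, 3} — violation; Bed=i: rows 3, 5, 7 → Ward takes values {7, 12, 15} — violation — fails.
(iii) Bed → Age: Bed=d: rows 1, 10, 11 → Age takes values {13, 12, 1} — violation; Bed=q: rows 2, 12 → Age takes values {4, 2} — violation; Bed=i: rows 3, 5, 7 → Age takes values {12, 13} — violation; Bed=f: rows 6, 8 → Age takes values {1, 15} — violation — fails.
None of the 3 dependencies hold.

0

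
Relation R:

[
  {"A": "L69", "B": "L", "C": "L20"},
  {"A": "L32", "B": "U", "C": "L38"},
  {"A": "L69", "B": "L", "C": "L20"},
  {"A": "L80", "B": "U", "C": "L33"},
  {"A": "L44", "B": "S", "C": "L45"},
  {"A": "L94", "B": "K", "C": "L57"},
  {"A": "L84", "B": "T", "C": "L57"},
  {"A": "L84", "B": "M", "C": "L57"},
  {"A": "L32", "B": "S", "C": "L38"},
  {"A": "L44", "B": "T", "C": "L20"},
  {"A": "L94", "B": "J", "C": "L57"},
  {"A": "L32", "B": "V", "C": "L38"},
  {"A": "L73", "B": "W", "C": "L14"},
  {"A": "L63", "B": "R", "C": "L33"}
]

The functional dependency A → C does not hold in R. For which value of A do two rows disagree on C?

L44

A=L69: 2 rows → C = L20, L20 ✓
A=L32: 3 rows → C = L38, L38, L38 ✓
A=L80: 1 row → C = L33 ✓
A=L44: 2 rows → C takes values {L45, L20} — violation
A=L94: 2 rows → C = L57, L57 ✓
A=L84: 2 rows → C = L57, L57 ✓
A=L73: 1 row → C = L14 ✓
A=L63: 1 row → C = L33 ✓
The only A value with inconsistent C is A=L44.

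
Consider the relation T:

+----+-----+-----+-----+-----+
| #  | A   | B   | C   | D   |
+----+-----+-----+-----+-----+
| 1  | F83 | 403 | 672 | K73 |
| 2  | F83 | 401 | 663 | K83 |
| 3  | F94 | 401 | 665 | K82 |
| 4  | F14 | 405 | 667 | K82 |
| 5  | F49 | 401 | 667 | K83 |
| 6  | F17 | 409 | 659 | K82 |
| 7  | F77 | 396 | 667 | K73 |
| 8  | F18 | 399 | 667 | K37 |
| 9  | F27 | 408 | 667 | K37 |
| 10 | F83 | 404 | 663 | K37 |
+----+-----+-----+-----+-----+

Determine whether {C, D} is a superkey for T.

Rows 8 and 9 have the same {C, D} value (C=667, D=K37) but are distinct tuples, so {C, D} does not determine every attribute — not a superkey.

No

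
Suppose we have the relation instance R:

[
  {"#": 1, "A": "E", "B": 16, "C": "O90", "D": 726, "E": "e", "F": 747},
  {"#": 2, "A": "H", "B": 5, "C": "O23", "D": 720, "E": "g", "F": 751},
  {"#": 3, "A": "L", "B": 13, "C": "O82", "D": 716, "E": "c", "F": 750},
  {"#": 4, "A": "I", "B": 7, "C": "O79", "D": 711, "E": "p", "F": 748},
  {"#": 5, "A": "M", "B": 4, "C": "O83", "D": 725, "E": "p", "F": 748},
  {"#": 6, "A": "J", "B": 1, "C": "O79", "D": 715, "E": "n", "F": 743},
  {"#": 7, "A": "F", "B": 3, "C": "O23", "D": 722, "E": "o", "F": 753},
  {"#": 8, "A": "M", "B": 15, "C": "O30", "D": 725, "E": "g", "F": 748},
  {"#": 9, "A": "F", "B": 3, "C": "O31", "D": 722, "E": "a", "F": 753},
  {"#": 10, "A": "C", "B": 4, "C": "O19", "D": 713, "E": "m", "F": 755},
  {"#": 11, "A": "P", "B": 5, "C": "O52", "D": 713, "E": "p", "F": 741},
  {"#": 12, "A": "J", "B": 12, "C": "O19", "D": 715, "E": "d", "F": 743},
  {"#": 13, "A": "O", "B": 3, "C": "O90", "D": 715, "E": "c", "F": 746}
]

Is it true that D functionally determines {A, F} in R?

D=726: row 1 → {A,F} = (E, 747) ✓
D=720: row 2 → {A,F} = (H, 751) ✓
D=716: row 3 → {A,F} = (L, 750) ✓
D=711: row 4 → {A,F} = (I, 748) ✓
D=725: rows 5, 8 → {A,F} = (M, 748), (M, 748) ✓
D=715: rows 6, 12, 13 → {A,F} takes values {(J, 743), (O, 746)} — violation
D=722: rows 7, 9 → {A,F} = (F, 753), (F, 753) ✓
D=713: rows 10, 11 → {A,F} takes values {(C, 755), (P, 741)} — violation
Two rows agree on D but differ on {A, F}, so D -> {A, F} does not hold.

No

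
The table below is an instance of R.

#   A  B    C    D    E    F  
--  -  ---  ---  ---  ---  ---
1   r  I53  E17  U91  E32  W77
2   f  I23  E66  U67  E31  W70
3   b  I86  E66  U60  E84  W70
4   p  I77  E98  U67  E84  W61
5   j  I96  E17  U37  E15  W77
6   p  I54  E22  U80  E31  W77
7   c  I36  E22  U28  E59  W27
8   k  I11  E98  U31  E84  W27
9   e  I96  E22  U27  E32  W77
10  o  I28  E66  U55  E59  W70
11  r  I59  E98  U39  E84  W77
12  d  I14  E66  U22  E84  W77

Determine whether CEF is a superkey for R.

All 12 rows have distinct CEF values, so CEF → (all attributes) holds and CEF is a superkey.

Yes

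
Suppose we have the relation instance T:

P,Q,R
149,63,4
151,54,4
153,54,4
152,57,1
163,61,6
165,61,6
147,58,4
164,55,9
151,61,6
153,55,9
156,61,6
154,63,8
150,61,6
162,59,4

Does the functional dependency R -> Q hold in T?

No

R=4: 5 rows → Q takes values {63, 54, 58, 59} — violation
R=1: 1 row → Q = 57 ✓
R=6: 5 rows → Q = 61, 61, 61, 61, 61 ✓
R=9: 2 rows → Q = 55, 55 ✓
R=8: 1 row → Q = 63 ✓
Two rows agree on R but differ on Q, so R -> Q does not hold.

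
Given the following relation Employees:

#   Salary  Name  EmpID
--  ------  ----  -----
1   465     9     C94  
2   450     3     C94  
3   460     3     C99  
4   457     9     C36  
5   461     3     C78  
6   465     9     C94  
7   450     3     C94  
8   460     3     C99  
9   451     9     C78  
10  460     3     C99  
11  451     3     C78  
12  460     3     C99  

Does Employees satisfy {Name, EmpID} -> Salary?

(Name=9, EmpID=C94): rows 1, 6 → Salary = 465, 465 ✓
(Name=3, EmpID=C94): rows 2, 7 → Salary = 450, 450 ✓
(Name=3, EmpID=C99): rows 3, 8, 10, 12 → Salary = 460, 460, 460, 460 ✓
(Name=9, EmpID=C36): row 4 → Salary = 457 ✓
(Name=3, EmpID=C78): rows 5, 11 → Salary takes values {461, 451} — violation
(Name=9, EmpID=C78): row 9 → Salary = 451 ✓
Two rows agree on {Name, EmpID} but differ on Salary, so {Name, EmpID} -> Salary does not hold.

No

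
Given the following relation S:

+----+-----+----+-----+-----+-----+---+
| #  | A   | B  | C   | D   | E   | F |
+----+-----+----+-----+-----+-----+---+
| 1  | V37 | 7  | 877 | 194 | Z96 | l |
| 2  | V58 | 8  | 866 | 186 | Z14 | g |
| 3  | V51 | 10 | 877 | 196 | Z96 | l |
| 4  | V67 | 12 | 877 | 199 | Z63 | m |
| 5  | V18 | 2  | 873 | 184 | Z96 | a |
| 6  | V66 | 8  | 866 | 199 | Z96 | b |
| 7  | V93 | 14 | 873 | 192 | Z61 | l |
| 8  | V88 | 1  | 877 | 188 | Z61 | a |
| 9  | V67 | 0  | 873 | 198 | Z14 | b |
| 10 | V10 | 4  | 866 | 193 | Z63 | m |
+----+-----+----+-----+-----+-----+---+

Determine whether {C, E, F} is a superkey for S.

Rows 1 and 3 have the same {C, E, F} value (C=877, E=Z96, F=l) but are distinct tuples, so {C, E, F} does not determine every attribute — not a superkey.

No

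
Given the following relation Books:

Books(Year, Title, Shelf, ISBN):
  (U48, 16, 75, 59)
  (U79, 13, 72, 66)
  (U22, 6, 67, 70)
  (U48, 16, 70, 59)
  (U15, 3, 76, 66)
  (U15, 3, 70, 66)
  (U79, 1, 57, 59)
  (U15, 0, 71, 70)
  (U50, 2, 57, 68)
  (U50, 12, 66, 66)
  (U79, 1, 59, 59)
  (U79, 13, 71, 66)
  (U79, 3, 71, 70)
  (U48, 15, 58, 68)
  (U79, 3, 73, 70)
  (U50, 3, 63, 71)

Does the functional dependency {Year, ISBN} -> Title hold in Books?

(Year=U48, ISBN=59): 2 rows → Title = 16, 16 ✓
(Year=U79, ISBN=66): 2 rows → Title = 13, 13 ✓
(Year=U22, ISBN=70): 1 row → Title = 6 ✓
(Year=U15, ISBN=66): 2 rows → Title = 3, 3 ✓
(Year=U79, ISBN=59): 2 rows → Title = 1, 1 ✓
(Year=U15, ISBN=70): 1 row → Title = 0 ✓
(Year=U50, ISBN=68): 1 row → Title = 2 ✓
(Year=U50, ISBN=66): 1 row → Title = 12 ✓
(Year=U79, ISBN=70): 2 rows → Title = 3, 3 ✓
(Year=U48, ISBN=68): 1 row → Title = 15 ✓
(Year=U50, ISBN=71): 1 row → Title = 3 ✓
Every {Year, ISBN} value is associated with a single Title value, so {Year, ISBN} -> Title holds.

Yes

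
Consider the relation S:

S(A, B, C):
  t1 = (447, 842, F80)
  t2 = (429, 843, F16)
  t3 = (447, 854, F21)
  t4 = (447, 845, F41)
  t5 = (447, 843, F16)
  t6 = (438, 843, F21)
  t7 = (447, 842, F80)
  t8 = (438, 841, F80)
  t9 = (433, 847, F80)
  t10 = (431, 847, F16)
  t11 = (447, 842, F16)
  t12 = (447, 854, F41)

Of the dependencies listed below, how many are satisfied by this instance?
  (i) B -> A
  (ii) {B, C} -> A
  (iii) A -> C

0

(i) B -> A: B=843: rows 2, 5, 6 → A takes values {429, 447, 438} — violation; B=847: rows 9, 10 → A takes values {433, 431} — violation — fails.
(ii) {B, C} -> A: (B=843, C=F16): rows 2, 5 → A takes values {429, 447} — violation — fails.
(iii) A -> C: A=447: rows 1, 3, 4, 5, 7, 11, 12 → C takes values {F80, F21, F41, F16} — violation; A=438: rows 6, 8 → C takes values {F21, F80} — violation — fails.
None of the 3 dependencies hold.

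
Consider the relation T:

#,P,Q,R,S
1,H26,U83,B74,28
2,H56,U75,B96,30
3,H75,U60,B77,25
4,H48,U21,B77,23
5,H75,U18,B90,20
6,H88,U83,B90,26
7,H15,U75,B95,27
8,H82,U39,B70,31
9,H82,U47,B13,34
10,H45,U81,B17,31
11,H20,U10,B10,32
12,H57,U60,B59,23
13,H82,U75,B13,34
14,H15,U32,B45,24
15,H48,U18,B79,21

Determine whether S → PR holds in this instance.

S=28: row 1 → {P,R} = (H26, B74) ✓
S=30: row 2 → {P,R} = (H56, B96) ✓
S=25: row 3 → {P,R} = (H75, B77) ✓
S=23: rows 4, 12 → {P,R} takes values {(H48, B77), (H57, B59)} — violation
S=20: row 5 → {P,R} = (H75, B90) ✓
S=26: row 6 → {P,R} = (H88, B90) ✓
S=27: row 7 → {P,R} = (H15, B95) ✓
S=31: rows 8, 10 → {P,R} takes values {(H82, B70), (H45, B17)} — violation
S=34: rows 9, 13 → {P,R} = (H82, B13), (H82, B13) ✓
S=32: row 11 → {P,R} = (H20, B10) ✓
S=24: row 14 → {P,R} = (H15, B45) ✓
S=21: row 15 → {P,R} = (H48, B79) ✓
Two rows agree on S but differ on PR, so S → PR does not hold.

No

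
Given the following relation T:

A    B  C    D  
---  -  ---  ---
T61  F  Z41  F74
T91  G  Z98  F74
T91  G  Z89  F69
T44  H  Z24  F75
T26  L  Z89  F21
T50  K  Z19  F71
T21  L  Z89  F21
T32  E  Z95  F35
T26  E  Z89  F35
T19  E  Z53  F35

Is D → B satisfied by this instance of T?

No

D=F74: 2 rows → B takes values {F, G} — violation
D=F69: 1 row → B = G ✓
D=F75: 1 row → B = H ✓
D=F21: 2 rows → B = L, L ✓
D=F71: 1 row → B = K ✓
D=F35: 3 rows → B = E, E, E ✓
Two rows agree on D but differ on B, so D → B does not hold.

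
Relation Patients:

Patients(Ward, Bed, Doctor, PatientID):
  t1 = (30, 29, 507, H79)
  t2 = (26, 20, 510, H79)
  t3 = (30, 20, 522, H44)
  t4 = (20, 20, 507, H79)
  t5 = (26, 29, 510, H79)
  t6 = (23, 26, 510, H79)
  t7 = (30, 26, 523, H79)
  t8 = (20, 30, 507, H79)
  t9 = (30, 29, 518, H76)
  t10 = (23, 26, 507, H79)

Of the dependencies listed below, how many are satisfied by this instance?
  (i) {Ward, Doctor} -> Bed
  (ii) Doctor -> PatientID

(i) {Ward, Doctor} -> Bed: (Ward=26, Doctor=510): rows 2, 5 → Bed takes values {20, 29} — violation; (Ward=20, Doctor=507): rows 4, 8 → Bed takes values {20, 30} — violation — fails.
(ii) Doctor -> PatientID: every LHS value maps to a single RHS value — holds.
1 of the 2 dependencies holds.

1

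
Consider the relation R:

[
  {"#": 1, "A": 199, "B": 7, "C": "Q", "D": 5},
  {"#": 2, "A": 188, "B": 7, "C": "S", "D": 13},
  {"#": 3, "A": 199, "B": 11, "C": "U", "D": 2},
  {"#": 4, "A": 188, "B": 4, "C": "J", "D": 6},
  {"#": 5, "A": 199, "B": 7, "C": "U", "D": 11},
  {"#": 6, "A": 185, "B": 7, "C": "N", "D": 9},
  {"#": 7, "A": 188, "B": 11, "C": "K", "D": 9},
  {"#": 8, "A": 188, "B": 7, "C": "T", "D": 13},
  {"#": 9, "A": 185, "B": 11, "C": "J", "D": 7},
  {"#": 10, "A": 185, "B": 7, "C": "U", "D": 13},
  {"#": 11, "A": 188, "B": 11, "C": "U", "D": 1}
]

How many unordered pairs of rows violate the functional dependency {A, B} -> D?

3

(A=199, B=7): violating pairs (1,5) — 1 pair.
(A=188, B=7): all 2 rows agree on D — 0 pairs.
(A=185, B=7): violating pairs (6,10) — 1 pair.
(A=188, B=11): violating pairs (7,11) — 1 pair.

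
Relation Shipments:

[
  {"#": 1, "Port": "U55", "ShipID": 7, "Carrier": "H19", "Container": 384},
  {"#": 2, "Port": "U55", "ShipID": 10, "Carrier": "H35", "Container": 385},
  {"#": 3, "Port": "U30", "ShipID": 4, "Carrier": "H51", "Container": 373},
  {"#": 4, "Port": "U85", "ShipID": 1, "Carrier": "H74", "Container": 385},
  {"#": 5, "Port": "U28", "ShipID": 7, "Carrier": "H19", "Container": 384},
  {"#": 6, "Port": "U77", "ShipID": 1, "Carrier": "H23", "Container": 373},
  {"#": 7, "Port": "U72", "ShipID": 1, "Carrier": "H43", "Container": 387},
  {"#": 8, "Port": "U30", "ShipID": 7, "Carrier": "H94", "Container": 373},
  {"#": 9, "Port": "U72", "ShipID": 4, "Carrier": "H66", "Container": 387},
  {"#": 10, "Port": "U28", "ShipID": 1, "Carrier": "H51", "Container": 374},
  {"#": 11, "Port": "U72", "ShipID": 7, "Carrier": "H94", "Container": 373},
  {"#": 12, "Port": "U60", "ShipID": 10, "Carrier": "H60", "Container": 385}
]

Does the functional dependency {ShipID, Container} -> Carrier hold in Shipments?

No

(ShipID=7, Container=384): rows 1, 5 → Carrier = H19, H19 ✓
(ShipID=10, Container=385): rows 2, 12 → Carrier takes values {H35, H60} — violation
(ShipID=4, Container=373): row 3 → Carrier = H51 ✓
(ShipID=1, Container=385): row 4 → Carrier = H74 ✓
(ShipID=1, Container=373): row 6 → Carrier = H23 ✓
(ShipID=1, Container=387): row 7 → Carrier = H43 ✓
(ShipID=7, Container=373): rows 8, 11 → Carrier = H94, H94 ✓
(ShipID=4, Container=387): row 9 → Carrier = H66 ✓
(ShipID=1, Container=374): row 10 → Carrier = H51 ✓
Two rows agree on {ShipID, Container} but differ on Carrier, so {ShipID, Container} -> Carrier does not hold.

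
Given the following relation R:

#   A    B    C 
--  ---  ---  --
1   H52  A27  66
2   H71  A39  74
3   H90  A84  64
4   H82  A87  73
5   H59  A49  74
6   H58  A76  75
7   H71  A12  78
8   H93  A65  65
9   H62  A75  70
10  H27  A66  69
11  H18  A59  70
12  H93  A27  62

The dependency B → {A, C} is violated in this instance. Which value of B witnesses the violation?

A27

B=A27: rows 1, 12 → {A,C} takes values {(H52, 66), (H93, 62)} — violation
B=A39: row 2 → {A,C} = (H71, 74) ✓
B=A84: row 3 → {A,C} = (H90, 64) ✓
B=A87: row 4 → {A,C} = (H82, 73) ✓
B=A49: row 5 → {A,C} = (H59, 74) ✓
B=A76: row 6 → {A,C} = (H58, 75) ✓
B=A12: row 7 → {A,C} = (H71, 78) ✓
B=A65: row 8 → {A,C} = (H93, 65) ✓
B=A75: row 9 → {A,C} = (H62, 70) ✓
B=A66: row 10 → {A,C} = (H27, 69) ✓
B=A59: row 11 → {A,C} = (H18, 70) ✓
The only B value with inconsistent RHS is B=A27.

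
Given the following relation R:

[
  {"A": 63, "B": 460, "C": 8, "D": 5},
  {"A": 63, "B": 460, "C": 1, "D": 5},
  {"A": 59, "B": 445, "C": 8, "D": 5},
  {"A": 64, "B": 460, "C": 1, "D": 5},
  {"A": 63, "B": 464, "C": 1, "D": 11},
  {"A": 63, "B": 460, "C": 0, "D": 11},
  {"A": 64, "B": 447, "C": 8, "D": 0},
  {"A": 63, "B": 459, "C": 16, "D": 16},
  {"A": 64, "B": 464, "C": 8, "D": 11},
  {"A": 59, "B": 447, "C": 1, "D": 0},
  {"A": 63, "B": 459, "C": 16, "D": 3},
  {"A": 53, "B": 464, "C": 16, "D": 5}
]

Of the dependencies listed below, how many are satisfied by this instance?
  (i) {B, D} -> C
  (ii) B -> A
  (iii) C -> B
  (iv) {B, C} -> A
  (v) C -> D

(i) {B, D} -> C: (B=460, D=5): 3 rows → C takes values {8, 1} — violation; (B=464, D=11): 2 rows → C takes values {1, 8} — violation; (B=447, D=0): 2 rows → C takes values {8, 1} — violation — fails.
(ii) B -> A: B=460: 4 rows → A takes values {63, 64} — violation; B=464: 3 rows → A takes values {63, 64, 53} — violation; B=447: 2 rows → A takes values {64, 59} — violation — fails.
(iii) C -> B: C=8: 4 rows → B takes values {460, 445, 447, 464} — violation; C=1: 4 rows → B takes values {460, 464, 447} — violation; C=16: 3 rows → B takes values {459, 464} — violation — fails.
(iv) {B, C} -> A: (B=460, C=1): 2 rows → A takes values {63, 64} — violation — fails.
(v) C -> D: C=8: 4 rows → D takes values {5, 0, 11} — violation; C=1: 4 rows → D takes values {5, 11, 0} — violation; C=16: 3 rows → D takes values {16, 3, 5} — violation — fails.
None of the 5 dependencies hold.

0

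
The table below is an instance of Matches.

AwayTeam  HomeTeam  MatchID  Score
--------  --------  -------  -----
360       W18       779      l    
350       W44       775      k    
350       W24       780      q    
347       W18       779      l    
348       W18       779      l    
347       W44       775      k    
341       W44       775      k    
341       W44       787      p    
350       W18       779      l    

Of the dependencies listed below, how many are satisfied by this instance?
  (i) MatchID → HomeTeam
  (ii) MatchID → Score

2

(i) MatchID → HomeTeam: every LHS value maps to a single RHS value — holds.
(ii) MatchID → Score: every LHS value maps to a single RHS value — holds.
2 of the 2 dependencies hold.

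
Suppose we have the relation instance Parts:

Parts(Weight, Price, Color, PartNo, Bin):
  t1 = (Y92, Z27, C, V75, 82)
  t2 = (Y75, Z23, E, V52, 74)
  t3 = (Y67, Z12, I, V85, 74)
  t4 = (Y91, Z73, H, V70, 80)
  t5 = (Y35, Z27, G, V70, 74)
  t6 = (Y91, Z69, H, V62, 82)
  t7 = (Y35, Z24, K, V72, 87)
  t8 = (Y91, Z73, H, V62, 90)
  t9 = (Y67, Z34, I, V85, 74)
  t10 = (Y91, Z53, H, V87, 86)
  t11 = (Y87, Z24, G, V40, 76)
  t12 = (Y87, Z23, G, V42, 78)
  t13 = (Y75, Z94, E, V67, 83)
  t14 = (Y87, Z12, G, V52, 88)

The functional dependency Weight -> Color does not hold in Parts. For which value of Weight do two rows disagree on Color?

Y35

Weight=Y92: row 1 → Color = C ✓
Weight=Y75: rows 2, 13 → Color = E, E ✓
Weight=Y67: rows 3, 9 → Color = I, I ✓
Weight=Y91: rows 4, 6, 8, 10 → Color = H, H, H, H ✓
Weight=Y35: rows 5, 7 → Color takes values {G, K} — violation
Weight=Y87: rows 11, 12, 14 → Color = G, G, G ✓
The only Weight value with inconsistent Color is Weight=Y35.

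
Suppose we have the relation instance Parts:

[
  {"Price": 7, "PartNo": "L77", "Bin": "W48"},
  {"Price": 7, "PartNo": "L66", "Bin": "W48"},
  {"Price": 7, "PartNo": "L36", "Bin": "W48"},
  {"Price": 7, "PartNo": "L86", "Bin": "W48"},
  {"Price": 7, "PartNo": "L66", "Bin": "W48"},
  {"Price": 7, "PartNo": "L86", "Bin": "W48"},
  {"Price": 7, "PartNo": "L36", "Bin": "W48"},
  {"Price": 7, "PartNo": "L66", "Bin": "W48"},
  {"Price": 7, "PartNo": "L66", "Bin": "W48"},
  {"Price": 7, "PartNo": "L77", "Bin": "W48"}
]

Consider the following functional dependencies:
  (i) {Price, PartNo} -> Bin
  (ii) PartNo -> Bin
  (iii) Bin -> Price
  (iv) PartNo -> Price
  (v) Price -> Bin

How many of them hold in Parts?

(i) {Price, PartNo} -> Bin: every LHS value maps to a single RHS value — holds.
(ii) PartNo -> Bin: every LHS value maps to a single RHS value — holds.
(iii) Bin -> Price: every LHS value maps to a single RHS value — holds.
(iv) PartNo -> Price: every LHS value maps to a single RHS value — holds.
(v) Price -> Bin: every LHS value maps to a single RHS value — holds.
5 of the 5 dependencies hold.

5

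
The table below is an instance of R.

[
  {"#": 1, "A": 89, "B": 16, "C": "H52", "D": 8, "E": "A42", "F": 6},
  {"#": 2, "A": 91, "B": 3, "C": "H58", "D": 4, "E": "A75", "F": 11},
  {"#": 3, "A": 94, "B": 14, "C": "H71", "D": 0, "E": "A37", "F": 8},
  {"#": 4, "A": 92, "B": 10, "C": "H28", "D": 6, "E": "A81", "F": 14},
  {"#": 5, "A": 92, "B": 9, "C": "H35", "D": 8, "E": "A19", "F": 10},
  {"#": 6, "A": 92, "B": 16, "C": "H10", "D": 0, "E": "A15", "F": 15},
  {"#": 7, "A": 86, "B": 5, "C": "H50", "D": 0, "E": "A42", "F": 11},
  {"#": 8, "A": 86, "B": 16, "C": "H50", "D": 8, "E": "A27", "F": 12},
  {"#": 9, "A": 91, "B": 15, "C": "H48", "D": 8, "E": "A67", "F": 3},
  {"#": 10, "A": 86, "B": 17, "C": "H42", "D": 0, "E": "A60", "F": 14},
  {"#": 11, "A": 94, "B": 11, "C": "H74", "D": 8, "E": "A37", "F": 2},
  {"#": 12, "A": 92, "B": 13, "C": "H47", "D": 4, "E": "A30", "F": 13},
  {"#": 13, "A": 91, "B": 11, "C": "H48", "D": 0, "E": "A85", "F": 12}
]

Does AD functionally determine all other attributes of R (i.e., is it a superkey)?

No

Rows 7 and 10 have the same AD value (A=86, D=0) but are distinct tuples, so AD does not determine every attribute — not a superkey.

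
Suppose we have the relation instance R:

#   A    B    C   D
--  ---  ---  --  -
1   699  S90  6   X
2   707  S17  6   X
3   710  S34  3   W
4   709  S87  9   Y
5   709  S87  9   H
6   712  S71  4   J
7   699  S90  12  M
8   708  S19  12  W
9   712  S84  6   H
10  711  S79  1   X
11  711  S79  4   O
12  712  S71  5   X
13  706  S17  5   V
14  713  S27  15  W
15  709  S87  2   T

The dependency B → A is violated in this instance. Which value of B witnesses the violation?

S17

B=S90: rows 1, 7 → A = 699, 699 ✓
B=S17: rows 2, 13 → A takes values {707, 706} — violation
B=S34: row 3 → A = 710 ✓
B=S87: rows 4, 5, 15 → A = 709, 709, 709 ✓
B=S71: rows 6, 12 → A = 712, 712 ✓
B=S19: row 8 → A = 708 ✓
B=S84: row 9 → A = 712 ✓
B=S79: rows 10, 11 → A = 711, 711 ✓
B=S27: row 14 → A = 713 ✓
The only B value with inconsistent A is B=S17.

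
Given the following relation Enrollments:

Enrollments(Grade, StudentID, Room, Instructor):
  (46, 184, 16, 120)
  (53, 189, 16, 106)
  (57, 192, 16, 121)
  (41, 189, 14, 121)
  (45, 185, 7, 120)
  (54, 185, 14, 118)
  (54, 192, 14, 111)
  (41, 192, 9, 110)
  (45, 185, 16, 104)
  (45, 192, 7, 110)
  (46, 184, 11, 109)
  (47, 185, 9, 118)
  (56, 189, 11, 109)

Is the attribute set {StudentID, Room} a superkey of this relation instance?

All 13 rows have distinct {StudentID, Room} values, so {StudentID, Room} → (all attributes) holds and {StudentID, Room} is a superkey.

Yes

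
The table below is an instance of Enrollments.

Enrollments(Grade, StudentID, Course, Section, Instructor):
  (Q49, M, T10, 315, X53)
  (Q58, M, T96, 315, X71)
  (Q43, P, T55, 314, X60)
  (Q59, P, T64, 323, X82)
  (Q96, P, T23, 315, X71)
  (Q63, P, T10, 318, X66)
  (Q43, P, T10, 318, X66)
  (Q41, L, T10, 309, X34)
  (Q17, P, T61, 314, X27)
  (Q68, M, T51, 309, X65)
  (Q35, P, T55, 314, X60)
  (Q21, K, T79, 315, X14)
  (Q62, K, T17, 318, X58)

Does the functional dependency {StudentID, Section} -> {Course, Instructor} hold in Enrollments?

No

(StudentID=M, Section=315): 2 rows → {Course,Instructor} takes values {(T10, X53), (T96, X71)} — violation
(StudentID=P, Section=314): 3 rows → {Course,Instructor} takes values {(T55, X60), (T61, X27)} — violation
(StudentID=P, Section=323): 1 row → {Course,Instructor} = (T64, X82) ✓
(StudentID=P, Section=315): 1 row → {Course,Instructor} = (T23, X71) ✓
(StudentID=P, Section=318): 2 rows → {Course,Instructor} = (T10, X66), (T10, X66) ✓
(StudentID=L, Section=309): 1 row → {Course,Instructor} = (T10, X34) ✓
(StudentID=M, Section=309): 1 row → {Course,Instructor} = (T51, X65) ✓
(StudentID=K, Section=315): 1 row → {Course,Instructor} = (T79, X14) ✓
(StudentID=K, Section=318): 1 row → {Course,Instructor} = (T17, X58) ✓
Two rows agree on {StudentID, Section} but differ on {Course, Instructor}, so {StudentID, Section} -> {Course, Instructor} does not hold.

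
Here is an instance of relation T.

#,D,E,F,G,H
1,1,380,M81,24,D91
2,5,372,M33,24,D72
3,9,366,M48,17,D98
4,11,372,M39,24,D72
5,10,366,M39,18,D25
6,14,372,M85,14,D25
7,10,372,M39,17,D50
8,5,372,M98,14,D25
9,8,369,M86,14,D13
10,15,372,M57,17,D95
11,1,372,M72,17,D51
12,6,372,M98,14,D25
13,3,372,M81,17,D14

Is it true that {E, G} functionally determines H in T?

No

(E=380, G=24): row 1 → H = D91 ✓
(E=372, G=24): rows 2, 4 → H = D72, D72 ✓
(E=366, G=17): row 3 → H = D98 ✓
(E=366, G=18): row 5 → H = D25 ✓
(E=372, G=14): rows 6, 8, 12 → H = D25, D25, D25 ✓
(E=372, G=17): rows 7, 10, 11, 13 → H takes values {D50, D95, D51, D14} — violation
(E=369, G=14): row 9 → H = D13 ✓
Two rows agree on {E, G} but differ on H, so {E, G} -> H does not hold.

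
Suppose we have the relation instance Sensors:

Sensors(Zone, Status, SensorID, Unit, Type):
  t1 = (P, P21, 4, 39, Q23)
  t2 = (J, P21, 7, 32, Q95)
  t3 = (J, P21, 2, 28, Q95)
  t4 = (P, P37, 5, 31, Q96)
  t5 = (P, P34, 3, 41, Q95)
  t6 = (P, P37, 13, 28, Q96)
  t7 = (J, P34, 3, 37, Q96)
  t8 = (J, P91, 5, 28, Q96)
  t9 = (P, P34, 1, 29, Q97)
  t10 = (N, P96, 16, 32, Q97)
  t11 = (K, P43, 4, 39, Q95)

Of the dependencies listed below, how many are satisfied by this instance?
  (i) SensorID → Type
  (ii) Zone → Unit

(i) SensorID → Type: SensorID=4: rows 1, 11 → Type takes values {Q23, Q95} — violation; SensorID=3: rows 5, 7 → Type takes values {Q95, Q96} — violation — fails.
(ii) Zone → Unit: Zone=P: rows 1, 4, 5, 6, 9 → Unit takes values {39, 31, 41, 28, 29} — violation; Zone=J: rows 2, 3, 7, 8 → Unit takes values {32, 28, 37} — violation — fails.
None of the 2 dependencies hold.

0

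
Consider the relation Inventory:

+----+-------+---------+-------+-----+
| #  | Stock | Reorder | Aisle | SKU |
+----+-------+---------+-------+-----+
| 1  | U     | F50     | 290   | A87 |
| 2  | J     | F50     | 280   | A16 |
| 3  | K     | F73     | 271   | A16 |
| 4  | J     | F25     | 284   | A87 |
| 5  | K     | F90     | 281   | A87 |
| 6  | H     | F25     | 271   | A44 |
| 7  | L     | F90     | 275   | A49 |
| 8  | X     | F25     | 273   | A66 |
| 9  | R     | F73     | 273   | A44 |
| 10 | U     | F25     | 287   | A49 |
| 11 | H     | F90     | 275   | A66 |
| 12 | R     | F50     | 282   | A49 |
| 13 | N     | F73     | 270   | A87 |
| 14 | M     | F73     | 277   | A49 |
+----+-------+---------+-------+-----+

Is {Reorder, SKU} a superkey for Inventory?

Yes

All 14 rows have distinct {Reorder, SKU} values, so {Reorder, SKU} → (all attributes) holds and {Reorder, SKU} is a superkey.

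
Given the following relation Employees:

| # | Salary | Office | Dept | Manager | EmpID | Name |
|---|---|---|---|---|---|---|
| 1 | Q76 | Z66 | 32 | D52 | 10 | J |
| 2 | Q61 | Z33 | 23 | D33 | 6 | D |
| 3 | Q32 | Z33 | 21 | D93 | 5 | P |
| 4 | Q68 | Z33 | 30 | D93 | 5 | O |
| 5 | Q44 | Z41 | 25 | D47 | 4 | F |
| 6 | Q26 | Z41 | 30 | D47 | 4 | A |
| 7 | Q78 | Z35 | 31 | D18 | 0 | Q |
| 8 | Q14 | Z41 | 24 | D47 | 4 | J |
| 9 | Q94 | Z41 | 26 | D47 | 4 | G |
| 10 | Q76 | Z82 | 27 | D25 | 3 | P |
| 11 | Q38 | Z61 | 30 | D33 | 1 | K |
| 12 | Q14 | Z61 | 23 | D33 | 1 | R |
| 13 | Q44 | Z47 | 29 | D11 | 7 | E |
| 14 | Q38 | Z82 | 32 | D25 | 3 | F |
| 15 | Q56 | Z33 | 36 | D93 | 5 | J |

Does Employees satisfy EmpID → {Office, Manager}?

Yes

EmpID=10: row 1 → {Office,Manager} = (Z66, D52) ✓
EmpID=6: row 2 → {Office,Manager} = (Z33, D33) ✓
EmpID=5: rows 3, 4, 15 → {Office,Manager} = (Z33, D93), (Z33, D93), (Z33, D93) ✓
EmpID=4: rows 5, 6, 8, 9 → {Office,Manager} = (Z41, D47), (Z41, D47), (Z41, D47), (Z41, D47) ✓
EmpID=0: row 7 → {Office,Manager} = (Z35, D18) ✓
EmpID=3: rows 10, 14 → {Office,Manager} = (Z82, D25), (Z82, D25) ✓
EmpID=1: rows 11, 12 → {Office,Manager} = (Z61, D33), (Z61, D33) ✓
EmpID=7: row 13 → {Office,Manager} = (Z47, D11) ✓
Every EmpID value is associated with a single {Office, Manager} value, so EmpID → {Office, Manager} holds.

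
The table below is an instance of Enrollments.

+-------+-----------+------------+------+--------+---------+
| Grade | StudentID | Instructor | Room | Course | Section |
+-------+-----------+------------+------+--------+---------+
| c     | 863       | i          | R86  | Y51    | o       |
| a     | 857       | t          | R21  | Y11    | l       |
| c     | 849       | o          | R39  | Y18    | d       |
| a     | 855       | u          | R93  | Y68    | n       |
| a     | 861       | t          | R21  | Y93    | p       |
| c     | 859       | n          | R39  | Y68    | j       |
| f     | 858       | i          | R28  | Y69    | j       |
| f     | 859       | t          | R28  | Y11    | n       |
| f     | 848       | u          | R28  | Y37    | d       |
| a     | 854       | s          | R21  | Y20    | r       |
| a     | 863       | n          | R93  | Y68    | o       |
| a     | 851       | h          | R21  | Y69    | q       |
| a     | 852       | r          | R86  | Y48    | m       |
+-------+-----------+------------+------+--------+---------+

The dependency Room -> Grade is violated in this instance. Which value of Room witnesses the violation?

R86

Room=R86: 2 rows → Grade takes values {c, a} — violation
Room=R21: 4 rows → Grade = a, a, a, a ✓
Room=R39: 2 rows → Grade = c, c ✓
Room=R93: 2 rows → Grade = a, a ✓
Room=R28: 3 rows → Grade = f, f, f ✓
The only Room value with inconsistent Grade is Room=R86.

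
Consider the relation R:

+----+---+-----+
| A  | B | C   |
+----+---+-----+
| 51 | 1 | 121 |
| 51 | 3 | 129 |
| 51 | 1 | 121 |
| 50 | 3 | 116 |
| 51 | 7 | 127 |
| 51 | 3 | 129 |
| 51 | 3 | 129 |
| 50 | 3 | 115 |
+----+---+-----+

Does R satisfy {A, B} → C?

(A=51, B=1): 2 rows → C = 121, 121 ✓
(A=51, B=3): 3 rows → C = 129, 129, 129 ✓
(A=50, B=3): 2 rows → C takes values {116, 115} — violation
(A=51, B=7): 1 row → C = 127 ✓
Two rows agree on {A, B} but differ on C, so {A, B} → C does not hold.

No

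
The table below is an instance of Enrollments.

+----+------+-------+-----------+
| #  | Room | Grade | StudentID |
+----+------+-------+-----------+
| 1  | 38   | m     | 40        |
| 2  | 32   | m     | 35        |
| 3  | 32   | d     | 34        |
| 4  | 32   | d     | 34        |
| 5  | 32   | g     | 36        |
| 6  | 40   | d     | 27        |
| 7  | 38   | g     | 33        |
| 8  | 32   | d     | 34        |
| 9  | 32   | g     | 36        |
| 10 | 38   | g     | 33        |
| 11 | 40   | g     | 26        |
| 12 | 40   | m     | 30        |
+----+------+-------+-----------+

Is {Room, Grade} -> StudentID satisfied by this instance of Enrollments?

(Room=38, Grade=m): row 1 → StudentID = 40 ✓
(Room=32, Grade=m): row 2 → StudentID = 35 ✓
(Room=32, Grade=d): rows 3, 4, 8 → StudentID = 34, 34, 34 ✓
(Room=32, Grade=g): rows 5, 9 → StudentID = 36, 36 ✓
(Room=40, Grade=d): row 6 → StudentID = 27 ✓
(Room=38, Grade=g): rows 7, 10 → StudentID = 33, 33 ✓
(Room=40, Grade=g): row 11 → StudentID = 26 ✓
(Room=40, Grade=m): row 12 → StudentID = 30 ✓
Every {Room, Grade} value is associated with a single StudentID value, so {Room, Grade} -> StudentID holds.

Yes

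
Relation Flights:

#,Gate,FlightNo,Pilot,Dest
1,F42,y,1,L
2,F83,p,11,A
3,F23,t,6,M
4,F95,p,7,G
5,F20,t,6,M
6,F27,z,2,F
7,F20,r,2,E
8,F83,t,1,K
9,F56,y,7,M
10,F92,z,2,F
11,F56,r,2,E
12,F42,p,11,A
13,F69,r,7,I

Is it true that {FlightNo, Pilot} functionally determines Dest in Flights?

(FlightNo=y, Pilot=1): row 1 → Dest = L ✓
(FlightNo=p, Pilot=11): rows 2, 12 → Dest = A, A ✓
(FlightNo=t, Pilot=6): rows 3, 5 → Dest = M, M ✓
(FlightNo=p, Pilot=7): row 4 → Dest = G ✓
(FlightNo=z, Pilot=2): rows 6, 10 → Dest = F, F ✓
(FlightNo=r, Pilot=2): rows 7, 11 → Dest = E, E ✓
(FlightNo=t, Pilot=1): row 8 → Dest = K ✓
(FlightNo=y, Pilot=7): row 9 → Dest = M ✓
(FlightNo=r, Pilot=7): row 13 → Dest = I ✓
Every {FlightNo, Pilot} value is associated with a single Dest value, so {FlightNo, Pilot} → Dest holds.

Yes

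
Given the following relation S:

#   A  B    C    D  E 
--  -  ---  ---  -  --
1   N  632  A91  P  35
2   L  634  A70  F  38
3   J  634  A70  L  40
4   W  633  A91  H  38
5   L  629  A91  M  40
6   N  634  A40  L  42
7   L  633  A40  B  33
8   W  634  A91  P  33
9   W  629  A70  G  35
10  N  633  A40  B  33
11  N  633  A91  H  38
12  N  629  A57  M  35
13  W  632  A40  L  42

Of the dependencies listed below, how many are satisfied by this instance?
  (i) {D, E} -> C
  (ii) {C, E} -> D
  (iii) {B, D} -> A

2

(i) {D, E} -> C: every LHS value maps to a single RHS value — holds.
(ii) {C, E} -> D: every LHS value maps to a single RHS value — holds.
(iii) {B, D} -> A: (B=634, D=L): rows 3, 6 → A takes values {J, N} — violation; (B=633, D=H): rows 4, 11 → A takes values {W, N} — violation; (B=629, D=M): rows 5, 12 → A takes values {L, N} — violation; (B=633, D=B): rows 7, 10 → A takes values {L, N} — violation — fails.
2 of the 3 dependencies hold.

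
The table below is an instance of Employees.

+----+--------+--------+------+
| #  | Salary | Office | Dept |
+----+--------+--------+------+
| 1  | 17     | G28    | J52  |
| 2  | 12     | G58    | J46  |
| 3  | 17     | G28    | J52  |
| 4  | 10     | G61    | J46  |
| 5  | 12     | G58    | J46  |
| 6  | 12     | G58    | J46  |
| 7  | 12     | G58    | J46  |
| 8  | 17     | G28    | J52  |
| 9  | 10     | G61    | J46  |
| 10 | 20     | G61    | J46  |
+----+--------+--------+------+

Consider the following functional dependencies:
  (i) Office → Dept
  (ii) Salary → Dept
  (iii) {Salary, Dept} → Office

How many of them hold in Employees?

(i) Office → Dept: every LHS value maps to a single RHS value — holds.
(ii) Salary → Dept: every LHS value maps to a single RHS value — holds.
(iii) {Salary, Dept} → Office: every LHS value maps to a single RHS value — holds.
3 of the 3 dependencies hold.

3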